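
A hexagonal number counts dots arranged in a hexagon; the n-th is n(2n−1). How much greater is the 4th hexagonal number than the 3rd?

Consecutive hexagonal numbers differ by 4n − 3: here 4·4 − 3 = 13.

13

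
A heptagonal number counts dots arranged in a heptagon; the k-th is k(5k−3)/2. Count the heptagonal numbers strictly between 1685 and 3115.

9

The n-th heptagonal number is n(5n−3)/2.
Smallest index with value > 1685: n = 27 (giving 1782).
Largest index with value < 3115: n = 35 (giving 3010).
Indices 27 through 35: 9 terms.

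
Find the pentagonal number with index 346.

179401

The 346th pentagonal number is n(3n−1)/2 with n = 346.
346·(3·346 − 1)/2 = 346·1037/2 = 179401.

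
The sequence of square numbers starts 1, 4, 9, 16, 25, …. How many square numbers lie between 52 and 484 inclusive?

15

The n-th square number is n².
Smallest index with value ≥ 52: n = 8 (giving 64).
Largest index with value ≤ 484: n = 22 (giving 484).
Indices 8 through 22: 15 terms.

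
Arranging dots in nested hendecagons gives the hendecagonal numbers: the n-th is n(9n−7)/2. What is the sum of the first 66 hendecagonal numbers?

Σ i(9i−7)/2 = (9Σi² − 7Σi) / 2 over i = 1..66.
Σi = 2211 and Σi² = 98021.
(9·98021 − 7·2211) / 2 = 866712/2 = 433356.

433356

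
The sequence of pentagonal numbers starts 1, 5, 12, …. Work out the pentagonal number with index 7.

70

7·(3·7 − 1)/2 = 7·20/2 = 7·10 = 70.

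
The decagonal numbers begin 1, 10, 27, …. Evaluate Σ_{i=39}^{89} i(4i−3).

869992

Σ i(4i−3) = 4Σi² − 3Σi over i = 39..89.
Σi = 4005 − 741 = 3264 and Σi² = 238965 − 19019 = 219946.
4·219946 − 3·3264 = 869992.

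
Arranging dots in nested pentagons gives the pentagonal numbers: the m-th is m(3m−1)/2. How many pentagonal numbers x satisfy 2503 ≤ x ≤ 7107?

The n-th pentagonal number is n(3n−1)/2.
Smallest index with value ≥ 2503: n = 42 (giving 2625).
Largest index with value ≤ 7107: n = 69 (giving 7107).
Indices 42 through 69: 28 terms.

28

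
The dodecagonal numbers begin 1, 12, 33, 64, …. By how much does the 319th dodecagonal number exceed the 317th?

6352

319·(5·319 − 4) = 507529 and 317·(5·317 − 4) = 501177.
Difference: 507529 − 501177 = 6352.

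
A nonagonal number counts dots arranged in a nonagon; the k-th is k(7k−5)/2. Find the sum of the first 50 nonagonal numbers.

147050

Σ i(7i−5)/2 = (7Σi² − 5Σi) / 2 over i = 1..50.
Σi = 1275 and Σi² = 42925.
(7·42925 − 5·1275) / 2 = 294100/2 = 147050.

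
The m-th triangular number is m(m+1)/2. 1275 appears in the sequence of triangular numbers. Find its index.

Set n(n+1)/2 = 1275, giving n² + n − 2550 = 0.
The discriminant is 1 + 8·1275 = 10201, and √10201 = 101.
So n = (-1 + 101) / 2 = 100/2 = 50.

50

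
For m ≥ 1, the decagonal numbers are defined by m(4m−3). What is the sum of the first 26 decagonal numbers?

23751

Σ i(4i−3) = 4Σi² − 3Σi over i = 1..26.
Σi = 351 and Σi² = 6201.
4·6201 − 3·351 = 23751.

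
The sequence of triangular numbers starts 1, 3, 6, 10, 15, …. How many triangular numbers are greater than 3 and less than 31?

The n-th triangular number is n(n+1)/2.
Smallest index with value > 3: n = 3 (giving 6).
Largest index with value < 31: n = 7 (giving 28).
Indices 3 through 7: 5 terms.

5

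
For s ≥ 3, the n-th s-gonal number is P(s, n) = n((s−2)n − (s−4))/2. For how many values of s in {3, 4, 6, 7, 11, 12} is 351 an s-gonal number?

1

s = 3: P(3, 26) = 351. ✓
s = 4: P(4, 18) = 324 and P(4, 19) = 361; 351 is not s-gonal.
s = 6: P(6, 13) = 325 and P(6, 14) = 378; 351 is not s-gonal.
s = 7: P(7, 12) = 342 and P(7, 13) = 403; 351 is not s-gonal.
s = 11: P(11, 9) = 333 and P(11, 10) = 415; 351 is not s-gonal.
s = 12: P(12, 8) = 288 and P(12, 9) = 369; 351 is not s-gonal.
Hits: s ∈ {3} → 1.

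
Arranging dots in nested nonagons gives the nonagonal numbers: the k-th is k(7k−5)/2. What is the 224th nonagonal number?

The 224th nonagonal number is n(7n−5)/2 with n = 224.
224·(7·224 − 5)/2 = 224·1563/2 = 175056.

175056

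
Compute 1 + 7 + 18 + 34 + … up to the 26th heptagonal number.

Σ i(5i−3)/2 = (5Σi² − 3Σi) / 2 over i = 1..26.
Σi = 351 and Σi² = 6201.
(5·6201 − 3·351) / 2 = 29952/2 = 14976.

14976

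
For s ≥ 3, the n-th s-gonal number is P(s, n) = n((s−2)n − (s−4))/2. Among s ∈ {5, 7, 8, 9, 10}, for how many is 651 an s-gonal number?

s = 5: P(5, 21) = 651. ✓
s = 7: P(7, 16) = 616 and P(7, 17) = 697; 651 is not s-gonal.
s = 8: P(8, 15) = 645 and P(8, 16) = 736; 651 is not s-gonal.
s = 9: P(9, 14) = 651. ✓
s = 10: P(10, 13) = 637 and P(10, 14) = 742; 651 is not s-gonal.
Hits: s ∈ {5, 9} → 2.

2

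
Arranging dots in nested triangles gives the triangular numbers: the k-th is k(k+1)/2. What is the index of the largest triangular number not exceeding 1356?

Solve n(n+1)/2 ≤ 1356 for integer n.
n = 51 gives 1326 ≤ 1356, while n = 52 gives 1378 > 1356; so the answer is index 51.

51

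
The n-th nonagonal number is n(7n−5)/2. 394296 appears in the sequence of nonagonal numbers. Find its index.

336

Set n(7n−5)/2 = 394296, giving 7n² − 5n − 788592 = 0.
The discriminant is 25 + 56·394296 = 22080601, and √22080601 = 4699.
So n = (5 + 4699) / 14 = 4704/14 = 336.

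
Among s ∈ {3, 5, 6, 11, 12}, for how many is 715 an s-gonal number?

2

s = 3: P(3, 37) = 703 and P(3, 38) = 741; 715 is not s-gonal.
s = 5: P(5, 22) = 715. ✓
s = 6: P(6, 19) = 703 and P(6, 20) = 780; 715 is not s-gonal.
s = 11: P(11, 13) = 715. ✓
s = 12: P(12, 12) = 672 and P(12, 13) = 793; 715 is not s-gonal.
Hits: s ∈ {5, 11} → 2.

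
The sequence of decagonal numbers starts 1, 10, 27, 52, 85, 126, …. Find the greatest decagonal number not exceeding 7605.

Solve n(4n−3) ≤ 7605 for integer n.
n = 43 gives 7267 ≤ 7605, while n = 44 gives 7612 > 7605; so the answer is 7267.

7267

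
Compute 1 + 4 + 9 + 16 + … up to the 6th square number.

Σ_{i=1}^{6} i² = 6·7·13/6 = 91.

91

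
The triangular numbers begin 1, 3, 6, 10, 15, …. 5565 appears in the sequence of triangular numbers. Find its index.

105

Set n(n+1)/2 = 5565, giving n² + n − 11130 = 0.
The discriminant is 1 + 8·5565 = 44521, and √44521 = 211.
So n = (-1 + 211) / 2 = 210/2 = 105.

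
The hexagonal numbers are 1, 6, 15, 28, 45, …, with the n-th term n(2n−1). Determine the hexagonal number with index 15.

435

The 15th hexagonal number is n(2n−1) with n = 15.
15·(2·15 − 1) = 15·29 = 435.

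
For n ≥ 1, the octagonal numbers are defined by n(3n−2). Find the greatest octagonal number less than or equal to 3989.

Solve n(3n−2) ≤ 3989 for integer n.
n = 36 gives 3816 ≤ 3989, while n = 37 gives 4033 > 3989; so the answer is 3816.

3816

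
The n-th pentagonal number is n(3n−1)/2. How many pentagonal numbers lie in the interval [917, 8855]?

The n-th pentagonal number is n(3n−1)/2.
Smallest index with value ≥ 917: n = 25 (giving 925).
Largest index with value ≤ 8855: n = 77 (giving 8855).
Indices 25 through 77: 53 terms.

53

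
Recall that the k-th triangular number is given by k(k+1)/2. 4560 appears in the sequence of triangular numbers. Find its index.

95

Set n(n+1)/2 = 4560, giving n² + n − 9120 = 0.
The discriminant is 1 + 8·4560 = 36481, and √36481 = 191.
So n = (-1 + 191) / 2 = 190/2 = 95.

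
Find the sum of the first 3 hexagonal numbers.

22

Σ i(2i−1) = 2Σi² − Σi over i = 1..3.
Σi = 6 and Σi² = 14.
2·14 − 1·6 = 22.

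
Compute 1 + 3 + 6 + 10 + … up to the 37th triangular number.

Σ i(i+1)/2 = (Σi² + Σi) / 2 over i = 1..37.
Σi = 703 and Σi² = 17575.
(1·17575 + 1·703) / 2 = 18278/2 = 9139.

9139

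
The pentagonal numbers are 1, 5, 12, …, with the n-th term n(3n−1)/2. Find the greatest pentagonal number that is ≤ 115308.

Solve n(3n−1)/2 ≤ 115308 for integer n.
n = 277 gives 114955 ≤ 115308, while n = 278 gives 115787 > 115308; so the answer is 114955.

114955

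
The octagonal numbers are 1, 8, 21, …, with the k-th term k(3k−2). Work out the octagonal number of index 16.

736

16·(3·16 − 2) = 16·46 = 736.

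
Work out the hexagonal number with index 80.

The 80th hexagonal number is n(2n−1) with n = 80.
80·(2·80 − 1) = 80·159 = 12720.

12720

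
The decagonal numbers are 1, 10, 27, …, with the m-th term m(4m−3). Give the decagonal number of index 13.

The 13th decagonal number is n(4n−3) with n = 13.
13·(4·13 − 3) = 13·49 = 637.

637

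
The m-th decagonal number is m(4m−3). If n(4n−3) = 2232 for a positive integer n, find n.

Set n(4n−3) = 2232, giving 4n² − 3n − 2232 = 0.
The discriminant is 9 + 16·2232 = 35721, and √35721 = 189.
So n = (3 + 189) / 8 = 192/8 = 24.

24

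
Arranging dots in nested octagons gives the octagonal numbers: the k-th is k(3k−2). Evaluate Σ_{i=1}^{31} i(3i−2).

Σ i(3i−2) = 3Σi² − 2Σi over i = 1..31.
Σi = 496 and Σi² = 10416.
3·10416 − 2·496 = 30256.

30256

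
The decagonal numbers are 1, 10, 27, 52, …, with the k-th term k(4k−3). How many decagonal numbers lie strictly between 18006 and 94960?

The n-th decagonal number is n(4n−3).
Smallest index with value > 18006: n = 68 (giving 18292).
Largest index with value < 94960: n = 154 (giving 94402).
Indices 68 through 154: 87 terms.

87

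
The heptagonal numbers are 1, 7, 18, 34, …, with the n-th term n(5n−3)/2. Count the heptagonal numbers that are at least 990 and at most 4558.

23

The n-th heptagonal number is n(5n−3)/2.
Smallest index with value ≥ 990: n = 21 (giving 1071).
Largest index with value ≤ 4558: n = 43 (giving 4558).
Indices 21 through 43: 23 terms.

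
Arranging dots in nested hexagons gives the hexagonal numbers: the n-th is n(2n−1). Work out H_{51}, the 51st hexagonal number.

5151

The 51st hexagonal number is n(2n−1) with n = 51.
51·(2·51 − 1) = 51·101 = 5151.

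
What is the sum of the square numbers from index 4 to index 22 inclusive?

3781

Σ_{i=4}^{22} i² = 3795 − 14 = 3781.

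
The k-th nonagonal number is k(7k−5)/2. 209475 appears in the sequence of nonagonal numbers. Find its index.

Set n(7n−5)/2 = 209475, giving 7n² − 5n − 418950 = 0.
The discriminant is 25 + 56·209475 = 11730625, and √11730625 = 3425.
So n = (5 + 3425) / 14 = 3430/14 = 245.

245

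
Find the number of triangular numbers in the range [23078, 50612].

103

The n-th triangular number is n(n+1)/2.
Smallest index with value ≥ 23078: n = 215 (giving 23220).
Largest index with value ≤ 50612: n = 317 (giving 50403).
Indices 215 through 317: 103 terms.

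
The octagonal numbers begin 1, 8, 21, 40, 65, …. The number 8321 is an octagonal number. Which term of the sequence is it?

Set n(3n−2) = 8321, giving 3n² − 2n − 8321 = 0.
The discriminant is 4 + 12·8321 = 99856, and √99856 = 316.
So n = (2 + 316) / 6 = 318/6 = 53.
Check: 53·(3·53 − 2) = 8321. ✓

53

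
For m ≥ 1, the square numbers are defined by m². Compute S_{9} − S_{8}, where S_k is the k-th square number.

17

n² − (n−1)² = 2n − 1, so 9² − 8² = 2·9 − 1 = 17.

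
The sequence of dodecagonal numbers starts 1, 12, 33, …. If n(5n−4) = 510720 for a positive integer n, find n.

320

Set n(5n−4) = 510720, giving 5n² − 4n − 510720 = 0.
The discriminant is 16 + 20·510720 = 10214416, and √10214416 = 3196.
So n = (4 + 3196) / 10 = 3200/10 = 320.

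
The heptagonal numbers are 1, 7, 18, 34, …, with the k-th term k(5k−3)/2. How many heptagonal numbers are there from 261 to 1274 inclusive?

12

The n-th heptagonal number is n(5n−3)/2.
Smallest index with value ≥ 261: n = 11 (giving 286).
Largest index with value ≤ 1274: n = 22 (giving 1177).
Indices 11 through 22: 12 terms.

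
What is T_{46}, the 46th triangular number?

The 46th triangular number is n(n+1)/2 with n = 46.
46·47/2 = 2162/2 = 1081.

1081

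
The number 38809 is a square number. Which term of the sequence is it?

197

We need n² = 38809, so n = √38809 = 197.
Check: 197² = 38809. ✓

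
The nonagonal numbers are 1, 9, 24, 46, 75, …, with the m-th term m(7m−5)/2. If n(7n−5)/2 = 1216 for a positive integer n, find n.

Set n(7n−5)/2 = 1216, giving 7n² − 5n − 2432 = 0.
The discriminant is 25 + 56·1216 = 68121, and √68121 = 261.
So n = (5 + 261) / 14 = 266/14 = 19.
Check: 19·(7·19 − 5)/2 = 1216. ✓

19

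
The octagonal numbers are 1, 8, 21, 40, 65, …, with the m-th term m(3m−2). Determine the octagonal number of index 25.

The 25th octagonal number is n(3n−2) with n = 25.
25·(3·25 − 2) = 25·73 = 1825.

1825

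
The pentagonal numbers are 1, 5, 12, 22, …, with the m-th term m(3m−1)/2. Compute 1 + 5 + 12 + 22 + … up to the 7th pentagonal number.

Σ i(3i−1)/2 = (3Σi² − Σi) / 2 over i = 1..7.
Σi = 28 and Σi² = 140.
(3·140 − 1·28) / 2 = 392/2 = 196.

196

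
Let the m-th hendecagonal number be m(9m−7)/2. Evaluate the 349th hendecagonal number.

546883

The 349th hendecagonal number is n(9n−7)/2 with n = 349.
349·(9·349 − 7)/2 = 349·3134/2 = 349·1567 = 546883.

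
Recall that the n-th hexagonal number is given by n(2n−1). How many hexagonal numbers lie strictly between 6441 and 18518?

The n-th hexagonal number is n(2n−1).
Smallest index with value > 6441: n = 58 (giving 6670).
Largest index with value < 18518: n = 96 (giving 18336).
Indices 58 through 96: 39 terms.

39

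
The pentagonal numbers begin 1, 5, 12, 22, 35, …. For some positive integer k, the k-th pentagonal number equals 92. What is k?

8

Set n(3n−1)/2 = 92, giving 3n² − n − 184 = 0.
The discriminant is 1 + 24·92 = 2209, and √2209 = 47.
So n = (1 + 47) / 6 = 48/6 = 8.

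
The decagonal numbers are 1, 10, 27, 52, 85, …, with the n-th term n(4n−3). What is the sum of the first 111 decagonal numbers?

Σ i(4i−3) = 4Σi² − 3Σi over i = 1..111.
Σi = 6216 and Σi² = 462056.
4·462056 − 3·6216 = 1829576.

1829576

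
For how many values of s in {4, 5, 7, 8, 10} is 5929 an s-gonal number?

s = 4: P(4, 77) = 5929. ✓
s = 5: P(5, 63) = 5922 and P(5, 64) = 6112; 5929 is not s-gonal.
s = 7: P(7, 49) = 5929. ✓
s = 8: P(8, 44) = 5720 and P(8, 45) = 5985; 5929 is not s-gonal.
s = 10: P(10, 38) = 5662 and P(10, 39) = 5967; 5929 is not s-gonal.
Hits: s ∈ {4, 7} → 2.

2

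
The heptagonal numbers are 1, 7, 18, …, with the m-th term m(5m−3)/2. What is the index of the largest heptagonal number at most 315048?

Solve n(5n−3)/2 ≤ 315048 for integer n.
n = 355 gives 314530 ≤ 315048, while n = 356 gives 316306 > 315048; so the answer is index 355.

355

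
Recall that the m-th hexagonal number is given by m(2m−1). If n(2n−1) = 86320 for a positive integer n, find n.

208

Set n(2n−1) = 86320, giving 2n² − n − 86320 = 0.
So n = (1 + 831) / 4 = 832/4 = 208.
Check: 208·(2·208 − 1) = 86320. ✓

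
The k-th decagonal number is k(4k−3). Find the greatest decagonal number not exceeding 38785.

Solve n(4n−3) ≤ 38785 for integer n.
n = 98 gives 38122 ≤ 38785, while n = 99 gives 38907 > 38785; so the answer is 38122.

38122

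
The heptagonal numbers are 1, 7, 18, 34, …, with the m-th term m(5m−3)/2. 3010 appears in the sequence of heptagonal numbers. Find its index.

35

Set n(5n−3)/2 = 3010, giving 5n² − 3n − 6020 = 0.
The discriminant is 9 + 40·3010 = 120409, and √120409 = 347.
So n = (3 + 347) / 10 = 350/10 = 35.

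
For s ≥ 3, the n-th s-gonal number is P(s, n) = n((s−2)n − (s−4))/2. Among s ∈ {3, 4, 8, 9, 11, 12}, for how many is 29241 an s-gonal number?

2

s = 3: P(3, 241) = 29161 and P(3, 242) = 29403; 29241 is not s-gonal.
s = 4: P(4, 171) = 29241. ✓
s = 8: P(8, 99) = 29205 and P(8, 100) = 29800; 29241 is not s-gonal.
s = 9: P(9, 91) = 28756 and P(9, 92) = 29394; 29241 is not s-gonal.
s = 11: P(11, 81) = 29241. ✓
s = 12: P(12, 76) = 28576 and P(12, 77) = 29337; 29241 is not s-gonal.
Hits: s ∈ {4, 11} → 2.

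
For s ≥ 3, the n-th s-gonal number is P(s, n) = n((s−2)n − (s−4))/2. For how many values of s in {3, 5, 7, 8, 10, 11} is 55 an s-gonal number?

2

s = 3: P(3, 10) = 55. ✓
s = 5: P(5, 6) = 51 and P(5, 7) = 70; 55 is not s-gonal.
s = 7: P(7, 5) = 55. ✓
s = 8: P(8, 4) = 40 and P(8, 5) = 65; 55 is not s-gonal.
s = 10: P(10, 4) = 52 and P(10, 5) = 85; 55 is not s-gonal.
s = 11: P(11, 3) = 30 and P(11, 4) = 58; 55 is not s-gonal.
Hits: s ∈ {3, 7} → 2.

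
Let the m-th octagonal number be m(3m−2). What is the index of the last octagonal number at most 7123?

49

Solve n(3n−2) ≤ 7123 for integer n.
n = 49 gives 7105 ≤ 7123, while n = 50 gives 7400 > 7123; so the answer is index 49.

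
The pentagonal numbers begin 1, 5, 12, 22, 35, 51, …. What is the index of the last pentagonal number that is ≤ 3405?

Solve n(3n−1)/2 ≤ 3405 for integer n.
n = 47 gives 3290 ≤ 3405, while n = 48 gives 3432 > 3405; so the answer is index 47.

47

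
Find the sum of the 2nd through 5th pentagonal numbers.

74

Σ i(3i−1)/2 = (3Σi² − Σi) / 2 over i = 2..5.
Σi = 15 − 1 = 14 and Σi² = 55 − 1 = 54.
(3·54 − 1·14) / 2 = 148/2 = 74.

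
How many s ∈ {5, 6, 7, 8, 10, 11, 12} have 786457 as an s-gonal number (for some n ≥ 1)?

s = 5: P(5, 724) = 785902 and P(5, 725) = 788075; 786457 is not s-gonal.
s = 6: P(6, 627) = 785631 and P(6, 628) = 788140; 786457 is not s-gonal.
s = 7: P(7, 561) = 785961 and P(7, 562) = 788767; 786457 is not s-gonal.
s = 8: P(8, 512) = 785408 and P(8, 513) = 788481; 786457 is not s-gonal.
s = 10: P(10, 443) = 783667 and P(10, 444) = 787212; 786457 is not s-gonal.
s = 11: P(11, 418) = 784795 and P(11, 419) = 788558; 786457 is not s-gonal.
s = 12: P(12, 397) = 786457. ✓
Hits: s ∈ {12} → 1.

1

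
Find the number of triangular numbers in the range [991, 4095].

The n-th triangular number is n(n+1)/2.
Smallest index with value ≥ 991: n = 45 (giving 1035).
Largest index with value ≤ 4095: n = 90 (giving 4095).
Indices 45 through 90: 46 terms.

46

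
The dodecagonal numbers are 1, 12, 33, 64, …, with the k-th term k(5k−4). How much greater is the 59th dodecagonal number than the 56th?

1713

59·(5·59 − 4) = 17169 and 56·(5·56 − 4) = 15456.
Difference: 17169 − 15456 = 1713.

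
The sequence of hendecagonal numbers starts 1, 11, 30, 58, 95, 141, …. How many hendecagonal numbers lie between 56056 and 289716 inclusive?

The n-th hendecagonal number is n(9n−7)/2.
Smallest index with value ≥ 56056: n = 112 (giving 56056).
Largest index with value ≤ 289716: n = 254 (giving 289433).
Indices 112 through 254: 143 terms.

143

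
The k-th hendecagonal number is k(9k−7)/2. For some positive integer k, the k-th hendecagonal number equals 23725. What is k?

Set n(9n−7)/2 = 23725, giving 9n² − 7n − 47450 = 0.
The discriminant is 49 + 72·23725 = 1708249, and √1708249 = 1307.
So n = (7 + 1307) / 18 = 1314/18 = 73.

73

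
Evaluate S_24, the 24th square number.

576

24² = 576.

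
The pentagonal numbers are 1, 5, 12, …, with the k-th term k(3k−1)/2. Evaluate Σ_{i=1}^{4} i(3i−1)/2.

Σ i(3i−1)/2 = (3Σi² − Σi) / 2 over i = 1..4.
Σi = 10 and Σi² = 30.
(3·30 − 1·10) / 2 = 80/2 = 40.

40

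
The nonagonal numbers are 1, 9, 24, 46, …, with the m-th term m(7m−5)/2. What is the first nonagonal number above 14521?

Solve n(7n−5)/2 > 14521 for integer n.
The largest n with value ≤ 14521 is 64 (since 14176 ≤ 14521 < 14625), so the first above is n = 65, value 14625.

14625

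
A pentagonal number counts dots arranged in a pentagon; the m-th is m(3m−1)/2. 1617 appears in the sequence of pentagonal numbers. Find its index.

Set n(3n−1)/2 = 1617, giving 3n² − n − 3234 = 0.
The discriminant is 1 + 24·1617 = 38809, and √38809 = 197.
So n = (1 + 197) / 6 = 198/6 = 33.
Check: 33·(3·33 − 1)/2 = 1617. ✓

33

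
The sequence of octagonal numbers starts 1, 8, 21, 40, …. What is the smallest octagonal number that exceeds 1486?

1541

Solve n(3n−2) > 1486 for integer n.
The largest n with value ≤ 1486 is 22 (since 1408 ≤ 1486 < 1541), so the first above is n = 23, value 1541.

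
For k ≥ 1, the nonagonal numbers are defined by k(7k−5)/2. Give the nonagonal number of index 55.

10450

The 55th nonagonal number is n(7n−5)/2 with n = 55.
55·(7·55 − 5)/2 = 55·380/2 = 55·190 = 10450.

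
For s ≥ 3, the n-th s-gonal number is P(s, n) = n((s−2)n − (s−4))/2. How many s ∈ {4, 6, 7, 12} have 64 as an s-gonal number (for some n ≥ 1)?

s = 4: P(4, 8) = 64. ✓
s = 6: P(6, 5) = 45 and P(6, 6) = 66; 64 is not s-gonal.
s = 7: P(7, 5) = 55 and P(7, 6) = 81; 64 is not s-gonal.
s = 12: P(12, 4) = 64. ✓
Hits: s ∈ {4, 12} → 2.

2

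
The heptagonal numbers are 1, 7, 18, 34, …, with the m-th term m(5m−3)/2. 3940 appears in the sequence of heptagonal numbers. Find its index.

40

Set n(5n−3)/2 = 3940, giving 5n² − 3n − 7880 = 0.
The discriminant is 9 + 40·3940 = 157609, and √157609 = 397.
So n = (3 + 397) / 10 = 400/10 = 40.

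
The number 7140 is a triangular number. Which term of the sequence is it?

119

Set n(n+1)/2 = 7140, giving n² + n − 14280 = 0.
So n = (-1 + 239) / 2 = 238/2 = 119.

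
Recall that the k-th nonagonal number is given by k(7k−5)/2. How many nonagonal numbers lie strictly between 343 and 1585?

11

The n-th nonagonal number is n(7n−5)/2.
Smallest index with value > 343: n = 11 (giving 396).
Largest index with value < 1585: n = 21 (giving 1491).
Indices 11 through 21: 11 terms.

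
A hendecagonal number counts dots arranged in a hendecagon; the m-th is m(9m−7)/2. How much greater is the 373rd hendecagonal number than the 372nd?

3349

Consecutive hendecagonal numbers differ by 9n − 8: here 9·373 − 8 = 3349.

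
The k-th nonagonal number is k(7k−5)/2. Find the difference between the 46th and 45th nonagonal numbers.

316

Consecutive nonagonal numbers differ by 7n − 6: here 7·46 − 6 = 316.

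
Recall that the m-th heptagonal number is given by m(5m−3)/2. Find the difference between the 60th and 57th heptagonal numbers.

873

60·(5·60 − 3)/2 = 8910 and 57·(5·57 − 3)/2 = 8037.
Difference: 8910 − 8037 = 873.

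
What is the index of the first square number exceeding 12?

4

Solve n² > 12 for integer n.
The largest n with value ≤ 12 is 3 (since 9 ≤ 12 < 16), so the first above is n = 4, value 16.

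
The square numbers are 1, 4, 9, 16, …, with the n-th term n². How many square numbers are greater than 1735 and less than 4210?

The n-th square number is n².
Smallest index with value > 1735: n = 42 (giving 1764).
Largest index with value < 4210: n = 64 (giving 4096).
Indices 42 through 64: 23 terms.

23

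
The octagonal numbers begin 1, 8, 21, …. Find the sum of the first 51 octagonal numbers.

Σ i(3i−2) = 3Σi² − 2Σi over i = 1..51.
Σi = 1326 and Σi² = 45526.
3·45526 − 2·1326 = 133926.

133926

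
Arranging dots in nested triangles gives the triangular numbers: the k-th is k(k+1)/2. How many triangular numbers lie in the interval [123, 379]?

12

The n-th triangular number is n(n+1)/2.
Smallest index with value ≥ 123: n = 16 (giving 136).
Largest index with value ≤ 379: n = 27 (giving 378).
Indices 16 through 27: 12 terms.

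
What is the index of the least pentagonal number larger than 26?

5

Solve n(3n−1)/2 > 26 for integer n.
The largest n with value ≤ 26 is 4 (since 22 ≤ 26 < 35), so the first above is n = 5, value 35.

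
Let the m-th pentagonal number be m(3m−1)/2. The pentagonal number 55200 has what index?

192

Set n(3n−1)/2 = 55200, giving 3n² − n − 110400 = 0.
So n = (1 + 1151) / 6 = 1152/6 = 192.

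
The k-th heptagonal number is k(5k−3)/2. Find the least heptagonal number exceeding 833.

874

Solve n(5n−3)/2 > 833 for integer n.
The largest n with value ≤ 833 is 18 (since 783 ≤ 833 < 874), so the first above is n = 19, value 874.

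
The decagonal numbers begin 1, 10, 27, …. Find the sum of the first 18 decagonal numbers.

Σ i(4i−3) = 4Σi² − 3Σi over i = 1..18.
Σi = 171 and Σi² = 2109.
4·2109 − 3·171 = 7923.

7923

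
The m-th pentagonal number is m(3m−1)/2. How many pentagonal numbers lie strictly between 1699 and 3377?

The n-th pentagonal number is n(3n−1)/2.
Smallest index with value > 1699: n = 34 (giving 1717).
Largest index with value < 3377: n = 47 (giving 3290).
Indices 34 through 47: 14 terms.

14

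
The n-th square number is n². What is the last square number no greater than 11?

Solve n² ≤ 11 for integer n.
n = 3 gives 9 ≤ 11, while n = 4 gives 16 > 11; so the answer is 9.

9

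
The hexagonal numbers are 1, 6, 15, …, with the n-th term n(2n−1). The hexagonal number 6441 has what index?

Set n(2n−1) = 6441, giving 2n² − n − 6441 = 0.
The discriminant is 1 + 8·6441 = 51529, and √51529 = 227.
So n = (1 + 227) / 4 = 228/4 = 57.
Check: 57·(2·57 − 1) = 6441. ✓

57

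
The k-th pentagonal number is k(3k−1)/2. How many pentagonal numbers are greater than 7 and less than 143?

7

The n-th pentagonal number is n(3n−1)/2.
Smallest index with value > 7: n = 3 (giving 12).
Largest index with value < 143: n = 9 (giving 117).
Indices 3 through 9: 7 terms.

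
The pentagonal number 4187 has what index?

53

Set n(3n−1)/2 = 4187, giving 3n² − n − 8374 = 0.
The discriminant is 1 + 24·4187 = 100489, and √100489 = 317.
So n = (1 + 317) / 6 = 318/6 = 53.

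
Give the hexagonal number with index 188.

70500

The 188th hexagonal number is n(2n−1) with n = 188.
188·(2·188 − 1) = 188·375 = 70500.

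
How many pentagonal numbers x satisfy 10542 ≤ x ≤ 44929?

The n-th pentagonal number is n(3n−1)/2.
Smallest index with value ≥ 10542: n = 84 (giving 10542).
Largest index with value ≤ 44929: n = 173 (giving 44807).
Indices 84 through 173: 90 terms.

90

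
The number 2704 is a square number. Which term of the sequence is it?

52

We need n² = 2704, so n = √2704 = 52.
Check: 52² = 2704. ✓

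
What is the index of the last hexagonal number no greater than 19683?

Solve n(2n−1) ≤ 19683 for integer n.
n = 99 gives 19503 ≤ 19683, while n = 100 gives 19900 > 19683; so the answer is index 99.

99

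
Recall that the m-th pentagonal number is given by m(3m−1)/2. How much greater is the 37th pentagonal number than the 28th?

873

37·(3·37 − 1)/2 = 2035 and 28·(3·28 − 1)/2 = 1162.
Difference: 2035 − 1162 = 873.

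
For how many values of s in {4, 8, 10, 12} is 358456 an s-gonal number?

1

s = 4: P(4, 598) = 357604 and P(4, 599) = 358801; 358456 is not s-gonal.
s = 8: P(8, 346) = 358456. ✓
s = 10: P(10, 299) = 356707 and P(10, 300) = 359100; 358456 is not s-gonal.
s = 12: P(12, 268) = 358048 and P(12, 269) = 360729; 358456 is not s-gonal.
Hits: s ∈ {8} → 1.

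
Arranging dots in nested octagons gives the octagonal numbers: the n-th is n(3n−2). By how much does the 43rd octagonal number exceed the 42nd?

253

Consecutive octagonal numbers differ by 6n − 5: here 6·43 − 5 = 253.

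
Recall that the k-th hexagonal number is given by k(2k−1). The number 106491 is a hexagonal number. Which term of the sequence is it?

231

Set n(2n−1) = 106491, giving 2n² − n − 106491 = 0.
The discriminant is 1 + 8·106491 = 851929, and √851929 = 923.
So n = (1 + 923) / 4 = 924/4 = 231.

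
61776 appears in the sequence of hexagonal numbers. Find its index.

176

Set n(2n−1) = 61776, giving 2n² − n − 61776 = 0.
The discriminant is 1 + 8·61776 = 494209, and √494209 = 703.
So n = (1 + 703) / 4 = 704/4 = 176.
Check: 176·(2·176 − 1) = 61776. ✓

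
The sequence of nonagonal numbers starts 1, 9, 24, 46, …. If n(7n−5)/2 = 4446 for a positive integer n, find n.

36

Set n(7n−5)/2 = 4446, giving 7n² − 5n − 8892 = 0.
The discriminant is 25 + 56·4446 = 249001, and √249001 = 499.
So n = (5 + 499) / 14 = 504/14 = 36.
Check: 36·(7·36 − 5)/2 = 4446. ✓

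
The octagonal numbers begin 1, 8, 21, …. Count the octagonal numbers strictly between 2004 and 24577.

64

The n-th octagonal number is n(3n−2).
Smallest index with value > 2004: n = 27 (giving 2133).
Largest index with value < 24577: n = 90 (giving 24120).
Indices 27 through 90: 64 terms.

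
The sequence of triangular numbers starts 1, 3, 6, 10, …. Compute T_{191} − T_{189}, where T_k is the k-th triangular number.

191·192/2 = 18336 and 189·190/2 = 17955.
Difference: 18336 − 17955 = 381.

381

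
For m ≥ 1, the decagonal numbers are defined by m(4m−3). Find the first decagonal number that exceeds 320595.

Solve n(4n−3) > 320595 for integer n.
The largest n with value ≤ 320595 is 283 (since 319507 ≤ 320595 < 321772), so the first above is n = 284, value 321772.

321772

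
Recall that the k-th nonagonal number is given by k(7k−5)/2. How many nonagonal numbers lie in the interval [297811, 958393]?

The n-th nonagonal number is n(7n−5)/2.
Smallest index with value ≥ 297811: n = 293 (giving 299739).
Largest index with value ≤ 958393: n = 523 (giving 956044).
Indices 293 through 523: 231 terms.

231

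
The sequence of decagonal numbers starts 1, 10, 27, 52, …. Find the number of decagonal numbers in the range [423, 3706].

20

The n-th decagonal number is n(4n−3).
Smallest index with value ≥ 423: n = 11 (giving 451).
Largest index with value ≤ 3706: n = 30 (giving 3510).
Indices 11 through 30: 20 terms.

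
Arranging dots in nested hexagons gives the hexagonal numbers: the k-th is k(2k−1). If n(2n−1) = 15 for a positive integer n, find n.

Set n(2n−1) = 15, giving 2n² − n − 15 = 0.
So n = (1 + 11) / 4 = 12/4 = 3.

3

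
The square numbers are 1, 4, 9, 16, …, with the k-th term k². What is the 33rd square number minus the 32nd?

65

n² − (n−1)² = 2n − 1, so 33² − 32² = 2·33 − 1 = 65.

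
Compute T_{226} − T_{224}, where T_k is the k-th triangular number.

226·227/2 = 25651 and 224·225/2 = 25200.
Difference: 25651 − 25200 = 451.

451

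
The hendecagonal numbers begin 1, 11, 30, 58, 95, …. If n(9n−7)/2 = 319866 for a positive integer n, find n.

Set n(9n−7)/2 = 319866, giving 9n² − 7n − 639732 = 0.
The discriminant is 49 + 72·319866 = 23030401, and √23030401 = 4799.
So n = (7 + 4799) / 18 = 4806/18 = 267.
Check: 267·(9·267 − 7)/2 = 319866. ✓

267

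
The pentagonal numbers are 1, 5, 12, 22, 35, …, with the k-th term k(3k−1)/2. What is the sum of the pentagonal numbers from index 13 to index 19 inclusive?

2674

Σ i(3i−1)/2 = (3Σi² − Σi) / 2 over i = 13..19.
Σi = 190 − 78 = 112 and Σi² = 2470 − 650 = 1820.
(3·1820 − 1·112) / 2 = 5348/2 = 2674.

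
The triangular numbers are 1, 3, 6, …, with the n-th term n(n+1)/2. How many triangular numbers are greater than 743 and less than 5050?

61

The n-th triangular number is n(n+1)/2.
Smallest index with value > 743: n = 39 (giving 780).
Largest index with value < 5050: n = 99 (giving 4950).
Indices 39 through 99: 61 terms.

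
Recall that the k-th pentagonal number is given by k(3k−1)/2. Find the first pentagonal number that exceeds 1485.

Solve n(3n−1)/2 > 1485 for integer n.
The largest n with value ≤ 1485 is 31 (since 1426 ≤ 1485 < 1520), so the first above is n = 32, value 1520.

1520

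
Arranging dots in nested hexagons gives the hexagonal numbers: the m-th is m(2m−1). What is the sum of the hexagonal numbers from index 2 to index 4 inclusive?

49

Σ i(2i−1) = 2Σi² − Σi over i = 2..4.
Σi = 10 − 1 = 9 and Σi² = 30 − 1 = 29.
2·29 − 1·9 = 49.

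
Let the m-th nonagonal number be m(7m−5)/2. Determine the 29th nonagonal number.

29·(7·29 − 5)/2 = 29·198/2 = 29·99 = 2871.

2871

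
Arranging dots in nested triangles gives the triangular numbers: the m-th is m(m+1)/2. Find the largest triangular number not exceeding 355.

351

Solve n(n+1)/2 ≤ 355 for integer n.
n = 26 gives 351 ≤ 355, while n = 27 gives 378 > 355; so the answer is 351.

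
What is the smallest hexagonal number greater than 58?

66

Solve n(2n−1) > 58 for integer n.
The largest n with value ≤ 58 is 5 (since 45 ≤ 58 < 66), so the first above is n = 6, value 66.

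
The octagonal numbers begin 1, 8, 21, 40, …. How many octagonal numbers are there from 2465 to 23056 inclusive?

The n-th octagonal number is n(3n−2).
Smallest index with value ≥ 2465: n = 29 (giving 2465).
Largest index with value ≤ 23056: n = 88 (giving 23056).
Indices 29 through 88: 60 terms.

60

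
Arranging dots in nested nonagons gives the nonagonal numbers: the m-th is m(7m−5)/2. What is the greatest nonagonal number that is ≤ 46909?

46806

Solve n(7n−5)/2 ≤ 46909 for integer n.
n = 116 gives 46806 ≤ 46909, while n = 117 gives 47619 > 46909; so the answer is 46806.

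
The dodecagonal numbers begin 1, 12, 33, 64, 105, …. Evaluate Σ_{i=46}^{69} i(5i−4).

396980

Σ i(5i−4) = 5Σi² − 4Σi over i = 46..69.
Σi = 2415 − 1035 = 1380 and Σi² = 111895 − 31395 = 80500.
5·80500 − 4·1380 = 396980.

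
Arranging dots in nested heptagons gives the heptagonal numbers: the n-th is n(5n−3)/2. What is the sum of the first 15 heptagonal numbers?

Σ i(5i−3)/2 = (5Σi² − 3Σi) / 2 over i = 1..15.
Σi = 120 and Σi² = 1240.
(5·1240 − 3·120) / 2 = 5840/2 = 2920.

2920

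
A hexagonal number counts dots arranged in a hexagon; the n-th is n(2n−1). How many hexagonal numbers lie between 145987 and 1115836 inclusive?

477

The n-th hexagonal number is n(2n−1).
Smallest index with value ≥ 145987: n = 271 (giving 146611).
Largest index with value ≤ 1115836: n = 747 (giving 1115271).
Indices 271 through 747: 477 terms.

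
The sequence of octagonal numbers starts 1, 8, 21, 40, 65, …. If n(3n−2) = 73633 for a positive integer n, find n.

157

Set n(3n−2) = 73633, giving 3n² − 2n − 73633 = 0.
The discriminant is 4 + 12·73633 = 883600, and √883600 = 940.
So n = (2 + 940) / 6 = 942/6 = 157.
Check: 157·(3·157 − 2) = 73633. ✓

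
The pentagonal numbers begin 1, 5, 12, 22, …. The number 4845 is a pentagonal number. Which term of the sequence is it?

Set n(3n−1)/2 = 4845, giving 3n² − n − 9690 = 0.
The discriminant is 1 + 24·4845 = 116281, and √116281 = 341.
So n = (1 + 341) / 6 = 342/6 = 57.

57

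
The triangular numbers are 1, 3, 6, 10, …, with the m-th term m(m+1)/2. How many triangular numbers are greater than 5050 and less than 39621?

180

The n-th triangular number is n(n+1)/2.
Smallest index with value > 5050: n = 101 (giving 5151).
Largest index with value < 39621: n = 280 (giving 39340).
Indices 101 through 280: 180 terms.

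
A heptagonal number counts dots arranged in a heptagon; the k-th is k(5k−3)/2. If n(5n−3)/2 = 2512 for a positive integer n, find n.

Set n(5n−3)/2 = 2512, giving 5n² − 3n − 5024 = 0.
So n = (3 + 317) / 10 = 320/10 = 32.
Check: 32·(5·32 − 3)/2 = 2512. ✓

32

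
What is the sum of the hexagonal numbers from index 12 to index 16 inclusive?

1910

Σ i(2i−1) = 2Σi² − Σi over i = 12..16.
Σi = 136 − 66 = 70 and Σi² = 1496 − 506 = 990.
2·990 − 1·70 = 1910.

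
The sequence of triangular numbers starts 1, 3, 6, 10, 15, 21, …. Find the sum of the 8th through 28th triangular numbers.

3976

Σ i(i+1)/2 = (Σi² + Σi) / 2 over i = 8..28.
Σi = 406 − 28 = 378 and Σi² = 7714 − 140 = 7574.
(1·7574 + 1·378) / 2 = 7952/2 = 3976.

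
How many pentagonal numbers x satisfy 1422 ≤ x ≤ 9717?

The n-th pentagonal number is n(3n−1)/2.
Smallest index with value ≥ 1422: n = 31 (giving 1426).
Largest index with value ≤ 9717: n = 80 (giving 9560).
Indices 31 through 80: 50 terms.

50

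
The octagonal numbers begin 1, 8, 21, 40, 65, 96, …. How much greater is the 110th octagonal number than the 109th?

Consecutive octagonal numbers differ by 6n − 5: here 6·110 − 5 = 655.

655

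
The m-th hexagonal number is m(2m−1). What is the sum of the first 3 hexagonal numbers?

Σ i(2i−1) = 2Σi² − Σi over i = 1..3.
Σi = 6 and Σi² = 14.
2·14 − 1·6 = 22.

22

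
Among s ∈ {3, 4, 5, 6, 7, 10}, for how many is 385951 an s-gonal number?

s = 3: P(3, 878) = 385881 and P(3, 879) = 386760; 385951 is not s-gonal.
s = 4: P(4, 621) = 385641 and P(4, 622) = 386884; 385951 is not s-gonal.
s = 5: P(5, 507) = 385320 and P(5, 508) = 386842; 385951 is not s-gonal.
s = 6: P(6, 439) = 385003 and P(6, 440) = 386760; 385951 is not s-gonal.
s = 7: P(7, 393) = 385533 and P(7, 394) = 387499; 385951 is not s-gonal.
s = 10: P(10, 311) = 385951. ✓
Hits: s ∈ {10} → 1.

1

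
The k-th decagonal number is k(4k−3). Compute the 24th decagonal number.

The 24th decagonal number is n(4n−3) with n = 24.
24·(4·24 − 3) = 24·93 = 2232.

2232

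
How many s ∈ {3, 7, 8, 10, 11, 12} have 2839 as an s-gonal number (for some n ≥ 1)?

1

s = 3: P(3, 74) = 2775 and P(3, 75) = 2850; 2839 is not s-gonal.
s = 7: P(7, 34) = 2839. ✓
s = 8: P(8, 31) = 2821 and P(8, 32) = 3008; 2839 is not s-gonal.
s = 10: P(10, 27) = 2835 and P(10, 28) = 3052; 2839 is not s-gonal.
s = 11: P(11, 25) = 2725 and P(11, 26) = 2951; 2839 is not s-gonal.
s = 12: P(12, 24) = 2784 and P(12, 25) = 3025; 2839 is not s-gonal.
Hits: s ∈ {7} → 1.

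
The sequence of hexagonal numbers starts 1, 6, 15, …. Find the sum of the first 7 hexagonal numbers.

Σ i(2i−1) = 2Σi² − Σi over i = 1..7.
Σi = 28 and Σi² = 140.
2·140 − 1·28 = 252.

252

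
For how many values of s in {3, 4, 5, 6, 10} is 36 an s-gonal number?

2

s = 3: P(3, 8) = 36. ✓
s = 4: P(4, 6) = 36. ✓
s = 5: P(5, 5) = 35 and P(5, 6) = 51; 36 is not s-gonal.
s = 6: P(6, 4) = 28 and P(6, 5) = 45; 36 is not s-gonal.
s = 10: P(10, 3) = 27 and P(10, 4) = 52; 36 is not s-gonal.
Hits: s ∈ {3, 4} → 2.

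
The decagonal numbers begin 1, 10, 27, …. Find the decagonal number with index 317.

401005

The 317th decagonal number is n(4n−3) with n = 317.
317·(4·317 − 3) = 317·1265 = 401005.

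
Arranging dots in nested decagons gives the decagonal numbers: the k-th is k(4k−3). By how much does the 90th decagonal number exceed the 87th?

2115

90·(4·90 − 3) = 32130 and 87·(4·87 − 3) = 30015.
Difference: 32130 − 30015 = 2115.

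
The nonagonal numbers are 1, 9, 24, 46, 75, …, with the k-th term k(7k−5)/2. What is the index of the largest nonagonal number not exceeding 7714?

Solve n(7n−5)/2 ≤ 7714 for integer n.
n = 47 gives 7614 ≤ 7714, while n = 48 gives 7944 > 7714; so the answer is index 47.

47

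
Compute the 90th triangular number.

4095

90·91/2 = 8190/2 = 4095.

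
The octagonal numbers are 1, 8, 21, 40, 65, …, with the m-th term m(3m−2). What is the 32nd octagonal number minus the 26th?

1032

32·(3·32 − 2) = 3008 and 26·(3·26 − 2) = 1976.
Difference: 3008 − 1976 = 1032.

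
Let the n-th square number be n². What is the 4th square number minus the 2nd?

4² = 16 and 2² = 4.
Difference: 16 − 4 = 12.

12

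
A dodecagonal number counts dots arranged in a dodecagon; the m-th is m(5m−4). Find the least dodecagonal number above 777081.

Solve n(5n−4) > 777081 for integer n.
The largest n with value ≤ 777081 is 394 (since 774604 ≤ 777081 < 778545), so the first above is n = 395, value 778545.

778545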